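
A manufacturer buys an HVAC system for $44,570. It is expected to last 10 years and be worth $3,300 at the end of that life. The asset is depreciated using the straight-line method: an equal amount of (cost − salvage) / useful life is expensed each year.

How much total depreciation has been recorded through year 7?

Depreciable base = $44,570 − $3,300 = $41,270.
Annual expense = $41,270 / 10 = $4,127.
End of year 1: book value $40,443.
End of year 2: book value $36,316.
End of year 3: book value $32,189.
End of year 4: book value $28,062.
End of year 5: book value $23,935.
End of year 6: book value $19,808.
End of year 7: book value $15,681.
Accumulated through year 7 = $44,570 − $15,681 = $28,889.

$28,889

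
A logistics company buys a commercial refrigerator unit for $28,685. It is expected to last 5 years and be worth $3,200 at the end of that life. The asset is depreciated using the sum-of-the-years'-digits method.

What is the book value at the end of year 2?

$13,394

Depreciable base = $28,685 − $3,200 = $25,485.
Sum of the years' digits = 5+4+3+2+1 = 15.
Year 1: $25,485 × 5/15 = $8,495. Book value $20,190.
Year 2: $25,485 × 4/15 = $6,796. Book value $13,394.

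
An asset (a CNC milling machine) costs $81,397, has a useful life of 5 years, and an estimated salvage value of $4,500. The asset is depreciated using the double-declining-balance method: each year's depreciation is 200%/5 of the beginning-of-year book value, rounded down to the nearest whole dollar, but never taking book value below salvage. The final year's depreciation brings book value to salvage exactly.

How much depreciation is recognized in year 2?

$19,535

Depreciable base = $81,397 − $4,500 = $76,897.
Year 1: ⌊$81,397 × 200%/5⌋ = $32,558. Book value $48,839.
Year 2: ⌊$48,839 × 200%/5⌋ = $19,535. Book value $29,304.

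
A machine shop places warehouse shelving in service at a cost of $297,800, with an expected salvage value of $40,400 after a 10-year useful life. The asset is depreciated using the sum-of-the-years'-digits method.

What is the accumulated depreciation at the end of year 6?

$210,600

Depreciable base = $297,800 − $40,400 = $257,400.
Sum of the years' digits = 10+9+8+7+6+5+4+3+2+1 = 55.
Year 1: $257,400 × 10/55 = $46,800. Book value $251,000.
Year 2: $257,400 × 9/55 = $42,120. Book value $208,880.
Year 3: $257,400 × 8/55 = $37,440. Book value $171,440.
Year 4: $257,400 × 7/55 = $32,760. Book value $138,680.
Year 5: $257,400 × 6/55 = $28,080. Book value $110,600.
Year 6: $257,400 × 5/55 = $23,400. Book value $87,200.
Accumulated through year 6 = $297,800 − $87,200 = $210,600.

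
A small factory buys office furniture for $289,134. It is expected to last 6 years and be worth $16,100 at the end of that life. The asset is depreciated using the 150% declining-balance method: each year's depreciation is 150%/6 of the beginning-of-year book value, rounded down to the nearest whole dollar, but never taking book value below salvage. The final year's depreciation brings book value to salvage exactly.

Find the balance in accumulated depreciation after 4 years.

$197,649

Depreciable base = $289,134 − $16,100 = $273,034.
Year 1: ⌊$289,134 × 150%/6⌋ = $72,283. Book value $216,851.
Year 2: ⌊$216,851 × 150%/6⌋ = $54,212. Book value $162,639.
Year 3: ⌊$162,639 × 150%/6⌋ = $40,659. Book value $121,980.
Year 4: ⌊$121,980 × 150%/6⌋ = $30,495. Book value $91,485.
Accumulated through year 4 = $289,134 − $91,485 = $197,649.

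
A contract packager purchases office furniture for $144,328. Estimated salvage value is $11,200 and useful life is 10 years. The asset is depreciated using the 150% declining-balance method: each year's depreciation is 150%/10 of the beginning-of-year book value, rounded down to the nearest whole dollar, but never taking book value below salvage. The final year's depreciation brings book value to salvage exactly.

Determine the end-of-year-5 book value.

Depreciable base = $144,328 − $11,200 = $133,128.
Year 1: ⌊$144,328 × 150%/10⌋ = $21,649. Book value $122,679.
Year 2: ⌊$122,679 × 150%/10⌋ = $18,401. Book value $104,278.
Year 3: ⌊$104,278 × 150%/10⌋ = $15,641. Book value $88,637.
Year 4: ⌊$88,637 × 150%/10⌋ = $13,295. Book value $75,342.
Year 5: ⌊$75,342 × 150%/10⌋ = $11,301. Book value $64,041.

$64,041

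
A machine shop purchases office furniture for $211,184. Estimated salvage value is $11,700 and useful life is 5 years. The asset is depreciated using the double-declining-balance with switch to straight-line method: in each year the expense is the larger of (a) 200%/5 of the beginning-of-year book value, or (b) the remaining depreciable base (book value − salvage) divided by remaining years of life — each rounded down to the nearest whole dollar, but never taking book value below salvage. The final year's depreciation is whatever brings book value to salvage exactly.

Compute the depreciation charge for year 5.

Depreciable base = $211,184 − $11,700 = $199,484.
Year 1: DB = ⌊$211,184 × 200%/5⌋ = $84,473; SL = ⌊$199,484/5⌋ = $39,896 → take DB $84,473. Book value $126,711.
Year 2: DB = ⌊$126,711 × 200%/5⌋ = $50,684; SL = ⌊$115,011/4⌋ = $28,752 → take DB $50,684. Book value $76,027.
Year 3: DB = ⌊$76,027 × 200%/5⌋ = $30,410; SL = ⌊$64,327/3⌋ = $21,442 → take DB $30,410. Book value $45,617.
Year 4: DB = ⌊$45,617 × 200%/5⌋ = $18,246; SL = ⌊$33,917/2⌋ = $16,958 → take DB $18,246. Book value $27,371.
Year 5 (final): $27,371 − $11,700 = $15,671. Book value $11,700.

$15,671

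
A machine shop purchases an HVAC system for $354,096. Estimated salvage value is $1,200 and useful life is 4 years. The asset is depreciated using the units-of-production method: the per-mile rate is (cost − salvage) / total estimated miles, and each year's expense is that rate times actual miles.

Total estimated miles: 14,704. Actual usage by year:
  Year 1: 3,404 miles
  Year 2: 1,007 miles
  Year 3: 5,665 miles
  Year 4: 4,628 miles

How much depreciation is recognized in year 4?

$111,072

Depreciable base = $354,096 − $1,200 = $352,896.
Rate = $352,896 / 14,704 miles = $24 per mile.
Year 1: 3,404 × $24 = $81,696. Book value $272,400.
Year 2: 1,007 × $24 = $24,168. Book value $248,232.
Year 3: 5,665 × $24 = $135,960. Book value $112,272.
Year 4: 4,628 × $24 = $111,072. Book value $1,200.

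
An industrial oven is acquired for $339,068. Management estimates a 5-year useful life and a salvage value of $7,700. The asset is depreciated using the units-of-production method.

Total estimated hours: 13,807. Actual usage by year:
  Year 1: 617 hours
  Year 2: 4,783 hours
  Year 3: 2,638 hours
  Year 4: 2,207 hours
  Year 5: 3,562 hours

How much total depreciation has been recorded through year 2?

$129,600

Depreciable base = $339,068 − $7,700 = $331,368.
Rate = $331,368 / 13,807 hours = $24 per hour.
Year 1: 617 × $24 = $14,808. Book value $324,260.
Year 2: 4,783 × $24 = $114,792. Book value $209,468.
Accumulated through year 2 = $339,068 − $209,468 = $129,600.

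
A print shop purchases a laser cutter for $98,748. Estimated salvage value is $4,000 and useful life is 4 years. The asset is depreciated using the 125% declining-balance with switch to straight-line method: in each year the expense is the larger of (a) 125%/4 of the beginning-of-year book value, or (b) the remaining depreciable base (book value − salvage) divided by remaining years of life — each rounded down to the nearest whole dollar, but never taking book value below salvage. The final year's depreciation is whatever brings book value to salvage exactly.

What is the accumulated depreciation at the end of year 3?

Depreciable base = $98,748 − $4,000 = $94,748.
Year 1: DB = ⌊$98,748 × 125%/4⌋ = $30,858; SL = ⌊$94,748/4⌋ = $23,687 → take DB $30,858. Book value $67,890.
Year 2: DB = ⌊$67,890 × 125%/4⌋ = $21,215; SL = ⌊$63,890/3⌋ = $21,296 → take SL $21,296. Book value $46,594.
Year 3: DB = ⌊$46,594 × 125%/4⌋ = $14,560; SL = ⌊$42,594/2⌋ = $21,297 → take SL $21,297. Book value $25,297.
Accumulated through year 3 = $98,748 − $25,297 = $73,451.

$73,451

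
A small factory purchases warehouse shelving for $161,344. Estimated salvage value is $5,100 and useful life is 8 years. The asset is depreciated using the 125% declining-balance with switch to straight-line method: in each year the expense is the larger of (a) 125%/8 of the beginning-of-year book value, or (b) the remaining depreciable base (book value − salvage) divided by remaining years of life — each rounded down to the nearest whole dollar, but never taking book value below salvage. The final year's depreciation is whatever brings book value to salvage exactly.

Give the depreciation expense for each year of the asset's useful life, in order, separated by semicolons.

Depreciable base = $161,344 − $5,100 = $156,244.
Year 1: DB = ⌊$161,344 × 125%/8⌋ = $25,210; SL = ⌊$156,244/8⌋ = $19,530 → take DB $25,210. Book value $136,134.
Year 2: DB = ⌊$136,134 × 125%/8⌋ = $21,270; SL = ⌊$131,034/7⌋ = $18,719 → take DB $21,270. Book value $114,864.
Year 3: DB = ⌊$114,864 × 125%/8⌋ = $17,947; SL = ⌊$109,764/6⌋ = $18,294 → take SL $18,294. Book value $96,570.
Year 4: DB = ⌊$96,570 × 125%/8⌋ = $15,089; SL = ⌊$91,470/5⌋ = $18,294 → take SL $18,294. Book value $78,276.
Year 5: DB = ⌊$78,276 × 125%/8⌋ = $12,230; SL = ⌊$73,176/4⌋ = $18,294 → take SL $18,294. Book value $59,982.
Year 6: DB = ⌊$59,982 × 125%/8⌋ = $9,372; SL = ⌊$54,882/3⌋ = $18,294 → take SL $18,294. Book value $41,688.
Year 7: DB = ⌊$41,688 × 125%/8⌋ = $6,513; SL = ⌊$36,588/2⌋ = $18,294 → take SL $18,294. Book value $23,394.
Year 8 (final): $23,394 − $5,100 = $18,294. Book value $5,100.

$25,210; $21,270; $18,294; $18,294; $18,294; $18,294; $18,294; $18,294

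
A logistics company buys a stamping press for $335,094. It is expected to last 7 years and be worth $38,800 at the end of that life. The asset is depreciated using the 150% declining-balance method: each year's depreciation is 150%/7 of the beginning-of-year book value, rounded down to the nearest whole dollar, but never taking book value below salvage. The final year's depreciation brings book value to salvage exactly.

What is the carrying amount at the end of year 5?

Depreciable base = $335,094 − $38,800 = $296,294.
Year 1: ⌊$335,094 × 150%/7⌋ = $71,805. Book value $263,289.
Year 2: ⌊$263,289 × 150%/7⌋ = $56,419. Book value $206,870.
Year 3: ⌊$206,870 × 150%/7⌋ = $44,329. Book value $162,541.
Year 4: ⌊$162,541 × 150%/7⌋ = $34,830. Book value $127,711.
Year 5: ⌊$127,711 × 150%/7⌋ = $27,366. Book value $100,345.

$100,345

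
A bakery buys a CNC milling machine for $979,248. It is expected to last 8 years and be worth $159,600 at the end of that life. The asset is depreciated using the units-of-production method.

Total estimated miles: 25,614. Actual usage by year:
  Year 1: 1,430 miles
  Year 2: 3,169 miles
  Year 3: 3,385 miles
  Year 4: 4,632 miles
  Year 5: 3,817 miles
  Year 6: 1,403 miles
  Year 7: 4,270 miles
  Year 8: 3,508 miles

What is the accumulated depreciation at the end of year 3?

$255,488

Depreciable base = $979,248 − $159,600 = $819,648.
Rate = $819,648 / 25,614 miles = $32 per mile.
Year 1: 1,430 × $32 = $45,760. Book value $933,488.
Year 2: 3,169 × $32 = $101,408. Book value $832,080.
Year 3: 3,385 × $32 = $108,320. Book value $723,760.
Accumulated through year 3 = $979,248 − $723,760 = $255,488.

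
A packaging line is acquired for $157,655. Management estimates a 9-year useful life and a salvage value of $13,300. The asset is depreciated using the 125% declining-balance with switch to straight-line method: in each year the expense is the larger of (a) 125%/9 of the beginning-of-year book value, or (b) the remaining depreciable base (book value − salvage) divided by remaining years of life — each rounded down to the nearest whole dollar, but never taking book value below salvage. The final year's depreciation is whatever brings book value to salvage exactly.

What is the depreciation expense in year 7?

Depreciable base = $157,655 − $13,300 = $144,355.
Year 1: DB = ⌊$157,655 × 125%/9⌋ = $21,896; SL = ⌊$144,355/9⌋ = $16,039 → take DB $21,896. Book value $135,759.
Year 2: DB = ⌊$135,759 × 125%/9⌋ = $18,855; SL = ⌊$122,459/8⌋ = $15,307 → take DB $18,855. Book value $116,904.
Year 3: DB = ⌊$116,904 × 125%/9⌋ = $16,236; SL = ⌊$103,604/7⌋ = $14,800 → take DB $16,236. Book value $100,668.
Year 4: DB = ⌊$100,668 × 125%/9⌋ = $13,981; SL = ⌊$87,368/6⌋ = $14,561 → take SL $14,561. Book value $86,107.
Year 5: DB = ⌊$86,107 × 125%/9⌋ = $11,959; SL = ⌊$72,807/5⌋ = $14,561 → take SL $14,561. Book value $71,546.
Year 6: DB = ⌊$71,546 × 125%/9⌋ = $9,936; SL = ⌊$58,246/4⌋ = $14,561 → take SL $14,561. Book value $56,985.
Year 7: DB = ⌊$56,985 × 125%/9⌋ = $7,914; SL = ⌊$43,685/3⌋ = $14,561 → take SL $14,561. Book value $42,424.

$14,561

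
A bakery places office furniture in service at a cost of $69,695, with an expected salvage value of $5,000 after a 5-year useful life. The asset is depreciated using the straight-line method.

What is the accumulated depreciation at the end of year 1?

Depreciable base = $69,695 − $5,000 = $64,695.
Annual expense = $64,695 / 5 = $12,939.
End of year 1: book value $56,756.
Accumulated through year 1 = $69,695 − $56,756 = $12,939.

$12,939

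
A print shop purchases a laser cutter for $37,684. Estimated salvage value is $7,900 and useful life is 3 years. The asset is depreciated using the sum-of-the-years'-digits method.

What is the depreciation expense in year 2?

Depreciable base = $37,684 − $7,900 = $29,784.
Sum of the years' digits = 3+2+1 = 6.
Year 1: $29,784 × 3/6 = $14,892. Book value $22,792.
Year 2: $29,784 × 2/6 = $9,928. Book value $12,864.

$9,928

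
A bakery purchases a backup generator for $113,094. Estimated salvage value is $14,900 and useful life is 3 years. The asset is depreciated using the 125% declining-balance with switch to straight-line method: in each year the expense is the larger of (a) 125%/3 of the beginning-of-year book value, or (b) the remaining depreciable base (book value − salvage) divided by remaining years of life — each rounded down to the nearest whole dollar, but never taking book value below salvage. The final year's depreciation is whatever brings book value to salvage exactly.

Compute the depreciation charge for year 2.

Depreciable base = $113,094 − $14,900 = $98,194.
Year 1: DB = ⌊$113,094 × 125%/3⌋ = $47,122; SL = ⌊$98,194/3⌋ = $32,731 → take DB $47,122. Book value $65,972.
Year 2: DB = ⌊$65,972 × 125%/3⌋ = $27,488; SL = ⌊$51,072/2⌋ = $25,536 → take DB $27,488. Book value $38,484.

$27,488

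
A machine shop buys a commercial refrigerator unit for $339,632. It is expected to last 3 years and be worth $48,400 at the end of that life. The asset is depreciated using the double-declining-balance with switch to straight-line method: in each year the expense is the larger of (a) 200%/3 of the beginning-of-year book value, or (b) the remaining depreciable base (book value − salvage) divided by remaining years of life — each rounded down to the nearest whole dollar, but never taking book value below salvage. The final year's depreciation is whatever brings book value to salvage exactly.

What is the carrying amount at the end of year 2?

$48,400

Depreciable base = $339,632 − $48,400 = $291,232.
Year 1: DB = ⌊$339,632 × 200%/3⌋ = $226,421; SL = ⌊$291,232/3⌋ = $97,077 → take DB $226,421. Book value $113,211.
Year 2: DB = ⌊$113,211 × 200%/3⌋ = $75,474; SL = ⌊$64,811/2⌋ = $32,405 → take DB $75,474, capped at $64,811. Book value $48,400.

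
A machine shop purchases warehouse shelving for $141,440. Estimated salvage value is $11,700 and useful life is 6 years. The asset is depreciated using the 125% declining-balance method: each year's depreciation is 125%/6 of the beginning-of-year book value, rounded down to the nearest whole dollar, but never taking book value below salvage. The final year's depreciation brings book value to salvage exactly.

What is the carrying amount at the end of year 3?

$70,179

Depreciable base = $141,440 − $11,700 = $129,740.
Year 1: ⌊$141,440 × 125%/6⌋ = $29,466. Book value $111,974.
Year 2: ⌊$111,974 × 125%/6⌋ = $23,327. Book value $88,647.
Year 3: ⌊$88,647 × 125%/6⌋ = $18,468. Book value $70,179.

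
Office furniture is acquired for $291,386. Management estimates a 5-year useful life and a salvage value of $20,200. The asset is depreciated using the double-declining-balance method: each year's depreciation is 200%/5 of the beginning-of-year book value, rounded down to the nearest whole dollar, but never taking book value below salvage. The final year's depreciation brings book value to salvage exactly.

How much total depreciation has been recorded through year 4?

$253,622

Depreciable base = $291,386 − $20,200 = $271,186.
Year 1: ⌊$291,386 × 200%/5⌋ = $116,554. Book value $174,832.
Year 2: ⌊$174,832 × 200%/5⌋ = $69,932. Book value $104,900.
Year 3: ⌊$104,900 × 200%/5⌋ = $41,960. Book value $62,940.
Year 4: ⌊$62,940 × 200%/5⌋ = $25,176. Book value $37,764.
Accumulated through year 4 = $291,386 − $37,764 = $253,622.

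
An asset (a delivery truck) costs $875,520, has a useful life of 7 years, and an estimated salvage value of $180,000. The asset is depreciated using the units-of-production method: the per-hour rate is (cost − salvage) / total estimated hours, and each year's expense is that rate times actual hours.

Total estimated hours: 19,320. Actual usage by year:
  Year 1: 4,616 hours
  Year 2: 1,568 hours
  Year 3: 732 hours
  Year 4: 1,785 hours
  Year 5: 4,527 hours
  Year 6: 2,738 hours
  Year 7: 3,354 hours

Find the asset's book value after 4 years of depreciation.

Depreciable base = $875,520 − $180,000 = $695,520.
Rate = $695,520 / 19,320 hours = $36 per hour.
Year 1: 4,616 × $36 = $166,176. Book value $709,344.
Year 2: 1,568 × $36 = $56,448. Book value $652,896.
Year 3: 732 × $36 = $26,352. Book value $626,544.
Year 4: 1,785 × $36 = $64,260. Book value $562,284.

$562,284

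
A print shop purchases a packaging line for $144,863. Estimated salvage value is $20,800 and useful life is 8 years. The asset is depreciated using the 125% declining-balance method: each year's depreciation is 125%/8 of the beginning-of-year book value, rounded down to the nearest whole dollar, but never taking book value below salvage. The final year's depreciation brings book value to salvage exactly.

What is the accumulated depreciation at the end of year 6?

$92,593

Depreciable base = $144,863 − $20,800 = $124,063.
Year 1: ⌊$144,863 × 125%/8⌋ = $22,634. Book value $122,229.
Year 2: ⌊$122,229 × 125%/8⌋ = $19,098. Book value $103,131.
Year 3: ⌊$103,131 × 125%/8⌋ = $16,114. Book value $87,017.
Year 4: ⌊$87,017 × 125%/8⌋ = $13,596. Book value $73,421.
Year 5: ⌊$73,421 × 125%/8⌋ = $11,472. Book value $61,949.
Year 6: ⌊$61,949 × 125%/8⌋ = $9,679. Book value $52,270.
Accumulated through year 6 = $144,863 − $52,270 = $92,593.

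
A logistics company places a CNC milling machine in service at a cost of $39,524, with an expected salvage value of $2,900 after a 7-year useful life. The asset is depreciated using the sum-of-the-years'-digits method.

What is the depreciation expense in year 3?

$6,540

Depreciable base = $39,524 − $2,900 = $36,624.
Sum of the years' digits = 7+6+5+4+3+2+1 = 28.
Year 1: $36,624 × 7/28 = $9,156. Book value $30,368.
Year 2: $36,624 × 6/28 = $7,848. Book value $22,520.
Year 3: $36,624 × 5/28 = $6,540. Book value $15,980.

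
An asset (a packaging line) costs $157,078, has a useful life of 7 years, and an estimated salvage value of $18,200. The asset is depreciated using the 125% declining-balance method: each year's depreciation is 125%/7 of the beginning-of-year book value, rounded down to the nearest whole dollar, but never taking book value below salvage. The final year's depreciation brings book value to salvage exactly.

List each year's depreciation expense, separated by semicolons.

Depreciable base = $157,078 − $18,200 = $138,878.
Year 1: ⌊$157,078 × 125%/7⌋ = $28,049. Book value $129,029.
Year 2: ⌊$129,029 × 125%/7⌋ = $23,040. Book value $105,989.
Year 3: ⌊$105,989 × 125%/7⌋ = $18,926. Book value $87,063.
Year 4: ⌊$87,063 × 125%/7⌋ = $15,546. Book value $71,517.
Year 5: ⌊$71,517 × 125%/7⌋ = $12,770. Book value $58,747.
Year 6: ⌊$58,747 × 125%/7⌋ = $10,490. Book value $48,257.
Year 7 (final): $48,257 − $18,200 = $30,057. Book value $18,200.

$28,049; $23,040; $18,926; $15,546; $12,770; $10,490; $30,057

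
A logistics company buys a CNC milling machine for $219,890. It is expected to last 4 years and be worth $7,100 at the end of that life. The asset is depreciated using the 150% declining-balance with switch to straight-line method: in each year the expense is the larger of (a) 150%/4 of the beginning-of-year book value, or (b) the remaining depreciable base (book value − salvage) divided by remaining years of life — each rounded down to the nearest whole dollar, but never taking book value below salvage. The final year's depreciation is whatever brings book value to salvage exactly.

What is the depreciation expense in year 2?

$51,537

Depreciable base = $219,890 − $7,100 = $212,790.
Year 1: DB = ⌊$219,890 × 150%/4⌋ = $82,458; SL = ⌊$212,790/4⌋ = $53,197 → take DB $82,458. Book value $137,432.
Year 2: DB = ⌊$137,432 × 150%/4⌋ = $51,537; SL = ⌊$130,332/3⌋ = $43,444 → take DB $51,537. Book value $85,895.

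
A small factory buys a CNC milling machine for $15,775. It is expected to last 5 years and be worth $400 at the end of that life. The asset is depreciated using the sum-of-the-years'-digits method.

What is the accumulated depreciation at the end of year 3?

Depreciable base = $15,775 − $400 = $15,375.
Sum of the years' digits = 5+4+3+2+1 = 15.
Year 1: $15,375 × 5/15 = $5,125. Book value $10,650.
Year 2: $15,375 × 4/15 = $4,100. Book value $6,550.
Year 3: $15,375 × 3/15 = $3,075. Book value $3,475.
Accumulated through year 3 = $15,775 − $3,475 = $12,300.

$12,300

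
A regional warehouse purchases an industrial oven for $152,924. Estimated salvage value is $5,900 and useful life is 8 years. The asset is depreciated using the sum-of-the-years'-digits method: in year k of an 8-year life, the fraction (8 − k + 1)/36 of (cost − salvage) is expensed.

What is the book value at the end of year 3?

Depreciable base = $152,924 − $5,900 = $147,024.
Sum of the years' digits = 8+7+6+5+4+3+2+1 = 36.
Year 1: $147,024 × 8/36 = $32,672. Book value $120,252.
Year 2: $147,024 × 7/36 = $28,588. Book value $91,664.
Year 3: $147,024 × 6/36 = $24,504. Book value $67,160.

$67,160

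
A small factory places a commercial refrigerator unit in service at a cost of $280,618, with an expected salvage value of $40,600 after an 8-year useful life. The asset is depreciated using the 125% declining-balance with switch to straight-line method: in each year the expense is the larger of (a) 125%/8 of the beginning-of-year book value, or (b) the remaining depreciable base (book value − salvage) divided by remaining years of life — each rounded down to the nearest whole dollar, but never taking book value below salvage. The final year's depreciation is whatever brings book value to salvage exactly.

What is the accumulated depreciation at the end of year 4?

Depreciable base = $280,618 − $40,600 = $240,018.
Year 1: DB = ⌊$280,618 × 125%/8⌋ = $43,846; SL = ⌊$240,018/8⌋ = $30,002 → take DB $43,846. Book value $236,772.
Year 2: DB = ⌊$236,772 × 125%/8⌋ = $36,995; SL = ⌊$196,172/7⌋ = $28,024 → take DB $36,995. Book value $199,777.
Year 3: DB = ⌊$199,777 × 125%/8⌋ = $31,215; SL = ⌊$159,177/6⌋ = $26,529 → take DB $31,215. Book value $168,562.
Year 4: DB = ⌊$168,562 × 125%/8⌋ = $26,337; SL = ⌊$127,962/5⌋ = $25,592 → take DB $26,337. Book value $142,225.
Accumulated through year 4 = $280,618 − $142,225 = $138,393.

$138,393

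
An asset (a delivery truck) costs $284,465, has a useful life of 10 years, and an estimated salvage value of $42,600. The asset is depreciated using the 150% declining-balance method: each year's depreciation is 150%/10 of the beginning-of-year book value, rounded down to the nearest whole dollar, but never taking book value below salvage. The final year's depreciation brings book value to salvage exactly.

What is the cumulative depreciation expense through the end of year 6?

Depreciable base = $284,465 − $42,600 = $241,865.
Year 1: ⌊$284,465 × 150%/10⌋ = $42,669. Book value $241,796.
Year 2: ⌊$241,796 × 150%/10⌋ = $36,269. Book value $205,527.
Year 3: ⌊$205,527 × 150%/10⌋ = $30,829. Book value $174,698.
Year 4: ⌊$174,698 × 150%/10⌋ = $26,204. Book value $148,494.
Year 5: ⌊$148,494 × 150%/10⌋ = $22,274. Book value $126,220.
Year 6: ⌊$126,220 × 150%/10⌋ = $18,933. Book value $107,287.
Accumulated through year 6 = $284,465 − $107,287 = $177,178.

$177,178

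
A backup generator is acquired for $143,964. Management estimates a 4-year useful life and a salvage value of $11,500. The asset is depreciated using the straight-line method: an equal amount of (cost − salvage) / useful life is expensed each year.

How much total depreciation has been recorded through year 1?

Depreciable base = $143,964 − $11,500 = $132,464.
Annual expense = $132,464 / 4 = $33,116.
End of year 1: book value $110,848.
Accumulated through year 1 = $143,964 − $110,848 = $33,116.

$33,116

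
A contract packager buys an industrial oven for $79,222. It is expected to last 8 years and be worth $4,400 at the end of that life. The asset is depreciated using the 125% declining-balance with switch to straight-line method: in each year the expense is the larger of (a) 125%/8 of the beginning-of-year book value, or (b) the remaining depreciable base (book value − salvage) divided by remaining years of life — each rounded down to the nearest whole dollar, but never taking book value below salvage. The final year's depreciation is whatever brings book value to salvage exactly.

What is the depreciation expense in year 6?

$8,638

Depreciable base = $79,222 − $4,400 = $74,822.
Year 1: DB = ⌊$79,222 × 125%/8⌋ = $12,378; SL = ⌊$74,822/8⌋ = $9,352 → take DB $12,378. Book value $66,844.
Year 2: DB = ⌊$66,844 × 125%/8⌋ = $10,444; SL = ⌊$62,444/7⌋ = $8,920 → take DB $10,444. Book value $56,400.
Year 3: DB = ⌊$56,400 × 125%/8⌋ = $8,812; SL = ⌊$52,000/6⌋ = $8,666 → take DB $8,812. Book value $47,588.
Year 4: DB = ⌊$47,588 × 125%/8⌋ = $7,435; SL = ⌊$43,188/5⌋ = $8,637 → take SL $8,637. Book value $38,951.
Year 5: DB = ⌊$38,951 × 125%/8⌋ = $6,086; SL = ⌊$34,551/4⌋ = $8,637 → take SL $8,637. Book value $30,314.
Year 6: DB = ⌊$30,314 × 125%/8⌋ = $4,736; SL = ⌊$25,914/3⌋ = $8,638 → take SL $8,638. Book value $21,676.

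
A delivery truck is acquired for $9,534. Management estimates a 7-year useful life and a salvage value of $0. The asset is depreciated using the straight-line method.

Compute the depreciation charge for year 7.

Depreciable base = $9,534 − $0 = $9,534.
Annual expense = $9,534 / 7 = $1,362.

$1,362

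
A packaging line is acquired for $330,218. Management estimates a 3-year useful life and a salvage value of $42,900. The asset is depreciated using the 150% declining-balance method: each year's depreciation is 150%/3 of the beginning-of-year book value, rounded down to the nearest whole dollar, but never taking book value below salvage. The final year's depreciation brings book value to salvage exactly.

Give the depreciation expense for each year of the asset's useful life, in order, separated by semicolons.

$165,109; $82,554; $39,655

Depreciable base = $330,218 − $42,900 = $287,318.
Year 1: ⌊$330,218 × 150%/3⌋ = $165,109. Book value $165,109.
Year 2: ⌊$165,109 × 150%/3⌋ = $82,554. Book value $82,555.
Year 3 (final): $82,555 − $42,900 = $39,655. Book value $42,900.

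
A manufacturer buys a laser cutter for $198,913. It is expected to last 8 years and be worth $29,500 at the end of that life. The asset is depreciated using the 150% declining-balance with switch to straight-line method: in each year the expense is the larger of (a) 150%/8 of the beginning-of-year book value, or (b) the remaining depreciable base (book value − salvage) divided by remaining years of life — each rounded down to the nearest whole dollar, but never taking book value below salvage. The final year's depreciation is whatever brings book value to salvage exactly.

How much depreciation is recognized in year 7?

$13,645

Depreciable base = $198,913 − $29,500 = $169,413.
Year 1: DB = ⌊$198,913 × 150%/8⌋ = $37,296; SL = ⌊$169,413/8⌋ = $21,176 → take DB $37,296. Book value $161,617.
Year 2: DB = ⌊$161,617 × 150%/8⌋ = $30,303; SL = ⌊$132,117/7⌋ = $18,873 → take DB $30,303. Book value $131,314.
Year 3: DB = ⌊$131,314 × 150%/8⌋ = $24,621; SL = ⌊$101,814/6⌋ = $16,969 → take DB $24,621. Book value $106,693.
Year 4: DB = ⌊$106,693 × 150%/8⌋ = $20,004; SL = ⌊$77,193/5⌋ = $15,438 → take DB $20,004. Book value $86,689.
Year 5: DB = ⌊$86,689 × 150%/8⌋ = $16,254; SL = ⌊$57,189/4⌋ = $14,297 → take DB $16,254. Book value $70,435.
Year 6: DB = ⌊$70,435 × 150%/8⌋ = $13,206; SL = ⌊$40,935/3⌋ = $13,645 → take SL $13,645. Book value $56,790.
Year 7: DB = ⌊$56,790 × 150%/8⌋ = $10,648; SL = ⌊$27,290/2⌋ = $13,645 → take SL $13,645. Book value $43,145.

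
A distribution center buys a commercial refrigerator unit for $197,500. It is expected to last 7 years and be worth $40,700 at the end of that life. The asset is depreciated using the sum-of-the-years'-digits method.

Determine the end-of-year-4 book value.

Depreciable base = $197,500 − $40,700 = $156,800.
Sum of the years' digits = 7+6+5+4+3+2+1 = 28.
Year 1: $156,800 × 7/28 = $39,200. Book value $158,300.
Year 2: $156,800 × 6/28 = $33,600. Book value $124,700.
Year 3: $156,800 × 5/28 = $28,000. Book value $96,700.
Year 4: $156,800 × 4/28 = $22,400. Book value $74,300.

$74,300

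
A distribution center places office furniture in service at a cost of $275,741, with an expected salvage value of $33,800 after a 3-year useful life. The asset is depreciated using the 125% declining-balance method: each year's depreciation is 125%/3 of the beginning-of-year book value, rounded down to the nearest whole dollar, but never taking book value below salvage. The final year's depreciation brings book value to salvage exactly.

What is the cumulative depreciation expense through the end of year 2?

Depreciable base = $275,741 − $33,800 = $241,941.
Year 1: ⌊$275,741 × 125%/3⌋ = $114,892. Book value $160,849.
Year 2: ⌊$160,849 × 125%/3⌋ = $67,020. Book value $93,829.
Accumulated through year 2 = $275,741 − $93,829 = $181,912.

$181,912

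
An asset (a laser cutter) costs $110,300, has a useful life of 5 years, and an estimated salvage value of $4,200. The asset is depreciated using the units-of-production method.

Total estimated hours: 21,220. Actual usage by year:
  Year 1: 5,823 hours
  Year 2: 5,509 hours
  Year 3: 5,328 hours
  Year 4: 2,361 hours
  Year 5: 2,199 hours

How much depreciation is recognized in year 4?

$11,805

Depreciable base = $110,300 − $4,200 = $106,100.
Rate = $106,100 / 21,220 hours = $5 per hour.
Year 1: 5,823 × $5 = $29,115. Book value $81,185.
Year 2: 5,509 × $5 = $27,545. Book value $53,640.
Year 3: 5,328 × $5 = $26,640. Book value $27,000.
Year 4: 2,361 × $5 = $11,805. Book value $15,195.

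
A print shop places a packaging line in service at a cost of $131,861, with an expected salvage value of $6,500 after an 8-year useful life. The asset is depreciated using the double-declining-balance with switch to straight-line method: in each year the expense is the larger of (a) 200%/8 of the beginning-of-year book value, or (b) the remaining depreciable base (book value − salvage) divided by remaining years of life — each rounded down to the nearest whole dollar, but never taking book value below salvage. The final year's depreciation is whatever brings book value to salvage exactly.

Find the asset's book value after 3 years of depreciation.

Depreciable base = $131,861 − $6,500 = $125,361.
Year 1: DB = ⌊$131,861 × 200%/8⌋ = $32,965; SL = ⌊$125,361/8⌋ = $15,670 → take DB $32,965. Book value $98,896.
Year 2: DB = ⌊$98,896 × 200%/8⌋ = $24,724; SL = ⌊$92,396/7⌋ = $13,199 → take DB $24,724. Book value $74,172.
Year 3: DB = ⌊$74,172 × 200%/8⌋ = $18,543; SL = ⌊$67,672/6⌋ = $11,278 → take DB $18,543. Book value $55,629.

$55,629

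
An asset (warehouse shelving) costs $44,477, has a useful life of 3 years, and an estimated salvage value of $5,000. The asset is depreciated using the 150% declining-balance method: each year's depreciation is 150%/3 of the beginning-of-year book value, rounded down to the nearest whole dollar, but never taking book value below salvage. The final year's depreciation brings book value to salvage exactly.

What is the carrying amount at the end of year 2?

Depreciable base = $44,477 − $5,000 = $39,477.
Year 1: ⌊$44,477 × 150%/3⌋ = $22,238. Book value $22,239.
Year 2: ⌊$22,239 × 150%/3⌋ = $11,119. Book value $11,120.

$11,120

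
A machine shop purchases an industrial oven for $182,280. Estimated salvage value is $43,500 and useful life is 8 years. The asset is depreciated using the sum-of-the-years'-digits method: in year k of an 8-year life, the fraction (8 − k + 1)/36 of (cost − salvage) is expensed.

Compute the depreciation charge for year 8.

Depreciable base = $182,280 − $43,500 = $138,780.
Sum of the years' digits = 8+7+6+5+4+3+2+1 = 36.
Year 1: $138,780 × 8/36 = $30,840. Book value $151,440.
Year 2: $138,780 × 7/36 = $26,985. Book value $124,455.
Year 3: $138,780 × 6/36 = $23,130. Book value $101,325.
Year 4: $138,780 × 5/36 = $19,275. Book value $82,050.
Year 5: $138,780 × 4/36 = $15,420. Book value $66,630.
Year 6: $138,780 × 3/36 = $11,565. Book value $55,065.
Year 7: $138,780 × 2/36 = $7,710. Book value $47,355.
Year 8: $138,780 × 1/36 = $3,855. Book value $43,500.

$3,855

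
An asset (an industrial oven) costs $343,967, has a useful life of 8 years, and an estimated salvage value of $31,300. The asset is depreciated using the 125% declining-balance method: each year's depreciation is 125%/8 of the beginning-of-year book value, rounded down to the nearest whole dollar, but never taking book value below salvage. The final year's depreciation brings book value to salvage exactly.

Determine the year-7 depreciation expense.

Depreciable base = $343,967 − $31,300 = $312,667.
Year 1: ⌊$343,967 × 125%/8⌋ = $53,744. Book value $290,223.
Year 2: ⌊$290,223 × 125%/8⌋ = $45,347. Book value $244,876.
Year 3: ⌊$244,876 × 125%/8⌋ = $38,261. Book value $206,615.
Year 4: ⌊$206,615 × 125%/8⌋ = $32,283. Book value $174,332.
Year 5: ⌊$174,332 × 125%/8⌋ = $27,239. Book value $147,093.
Year 6: ⌊$147,093 × 125%/8⌋ = $22,983. Book value $124,110.
Year 7: ⌊$124,110 × 125%/8⌋ = $19,392. Book value $104,718.

$19,392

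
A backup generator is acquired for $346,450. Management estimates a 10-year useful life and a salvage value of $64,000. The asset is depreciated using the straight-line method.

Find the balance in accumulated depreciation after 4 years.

Depreciable base = $346,450 − $64,000 = $282,450.
Annual expense = $282,450 / 10 = $28,245.
End of year 1: book value $318,205.
End of year 2: book value $289,960.
End of year 3: book value $261,715.
End of year 4: book value $233,470.
Accumulated through year 4 = $346,450 − $233,470 = $112,980.

$112,980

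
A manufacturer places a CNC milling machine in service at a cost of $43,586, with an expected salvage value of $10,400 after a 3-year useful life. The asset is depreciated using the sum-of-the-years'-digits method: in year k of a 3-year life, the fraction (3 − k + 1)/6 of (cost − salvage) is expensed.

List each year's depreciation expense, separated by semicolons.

Depreciable base = $43,586 − $10,400 = $33,186.
Sum of the years' digits = 3+2+1 = 6.
Year 1: $33,186 × 3/6 = $16,593. Book value $26,993.
Year 2: $33,186 × 2/6 = $11,062. Book value $15,931.
Year 3: $33,186 × 1/6 = $5,531. Book value $10,400.

$16,593; $11,062; $5,531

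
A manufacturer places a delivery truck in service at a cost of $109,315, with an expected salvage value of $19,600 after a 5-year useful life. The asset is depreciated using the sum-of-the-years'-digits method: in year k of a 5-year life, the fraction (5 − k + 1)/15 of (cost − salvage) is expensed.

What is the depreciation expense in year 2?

$23,924

Depreciable base = $109,315 − $19,600 = $89,715.
Sum of the years' digits = 5+4+3+2+1 = 15.
Year 1: $89,715 × 5/15 = $29,905. Book value $79,410.
Year 2: $89,715 × 4/15 = $23,924. Book value $55,486.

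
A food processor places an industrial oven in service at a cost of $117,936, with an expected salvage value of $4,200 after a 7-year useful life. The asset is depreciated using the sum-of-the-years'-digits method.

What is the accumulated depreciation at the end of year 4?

Depreciable base = $117,936 − $4,200 = $113,736.
Sum of the years' digits = 7+6+5+4+3+2+1 = 28.
Year 1: $113,736 × 7/28 = $28,434. Book value $89,502.
Year 2: $113,736 × 6/28 = $24,372. Book value $65,130.
Year 3: $113,736 × 5/28 = $20,310. Book value $44,820.
Year 4: $113,736 × 4/28 = $16,248. Book value $28,572.
Accumulated through year 4 = $117,936 − $28,572 = $89,364.

$89,364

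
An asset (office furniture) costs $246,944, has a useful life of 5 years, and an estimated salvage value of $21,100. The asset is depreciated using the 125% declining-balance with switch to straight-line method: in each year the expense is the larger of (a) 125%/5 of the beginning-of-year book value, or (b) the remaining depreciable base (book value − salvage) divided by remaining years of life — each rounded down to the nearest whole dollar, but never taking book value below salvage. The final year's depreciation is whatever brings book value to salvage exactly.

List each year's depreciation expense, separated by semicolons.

Depreciable base = $246,944 − $21,100 = $225,844.
Year 1: DB = ⌊$246,944 × 125%/5⌋ = $61,736; SL = ⌊$225,844/5⌋ = $45,168 → take DB $61,736. Book value $185,208.
Year 2: DB = ⌊$185,208 × 125%/5⌋ = $46,302; SL = ⌊$164,108/4⌋ = $41,027 → take DB $46,302. Book value $138,906.
Year 3: DB = ⌊$138,906 × 125%/5⌋ = $34,726; SL = ⌊$117,806/3⌋ = $39,268 → take SL $39,268. Book value $99,638.
Year 4: DB = ⌊$99,638 × 125%/5⌋ = $24,909; SL = ⌊$78,538/2⌋ = $39,269 → take SL $39,269. Book value $60,369.
Year 5 (final): $60,369 − $21,100 = $39,269. Book value $21,100.

$61,736; $46,302; $39,268; $39,269; $39,269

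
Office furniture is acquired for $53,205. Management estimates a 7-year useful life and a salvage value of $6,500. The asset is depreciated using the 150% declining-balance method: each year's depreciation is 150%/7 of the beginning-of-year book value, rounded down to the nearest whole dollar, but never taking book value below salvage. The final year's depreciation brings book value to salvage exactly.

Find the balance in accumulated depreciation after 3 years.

$27,397

Depreciable base = $53,205 − $6,500 = $46,705.
Year 1: ⌊$53,205 × 150%/7⌋ = $11,401. Book value $41,804.
Year 2: ⌊$41,804 × 150%/7⌋ = $8,958. Book value $32,846.
Year 3: ⌊$32,846 × 150%/7⌋ = $7,038. Book value $25,808.
Accumulated through year 3 = $53,205 − $25,808 = $27,397.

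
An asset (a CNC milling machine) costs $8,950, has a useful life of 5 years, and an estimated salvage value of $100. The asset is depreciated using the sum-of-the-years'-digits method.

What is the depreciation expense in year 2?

$2,360

Depreciable base = $8,950 − $100 = $8,850.
Sum of the years' digits = 5+4+3+2+1 = 15.
Year 1: $8,850 × 5/15 = $2,950. Book value $6,000.
Year 2: $8,850 × 4/15 = $2,360. Book value $3,640.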